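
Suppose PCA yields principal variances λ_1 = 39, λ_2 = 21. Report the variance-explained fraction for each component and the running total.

Step 1 — total variance = trace(Sigma) = Σ λ_i = 39 + 21 = 60.

Step 2 — fraction explained by component i = λ_i / Σ λ:
  PC1: 39/60 = 0.65
  PC2: 21/60 = 0.35

Step 3 — cumulative fraction after k components = (λ_1 + ... + λ_k) / Σ λ:
  k = 1: 39/60 = 0.65
  k = 2: (39 + 21)/60 = 60/60 = 1

Summary (fraction, with percent):

explained: PC1 0.65 (65%), PC2 0.35 (35%);  cumulative: 0.65, 1


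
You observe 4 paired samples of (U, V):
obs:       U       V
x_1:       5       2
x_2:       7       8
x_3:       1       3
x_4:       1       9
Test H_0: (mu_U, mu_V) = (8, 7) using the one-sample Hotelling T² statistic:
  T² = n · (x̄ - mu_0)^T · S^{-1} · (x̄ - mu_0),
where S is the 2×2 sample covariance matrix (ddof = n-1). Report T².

Step 1 — sample mean vector:
  mean(U) = (5 + 7 + 1 + 1) / 4 = 14/4 = 3.5
  mean(V) = (2 + 8 + 3 + 9) / 4 = 22/4 = 5.5
  x̄ = (3.5, 5.5),  deviation x̄ - mu_0 = (3.5, 5.5) - (8, 7) = (-4.5, -1.5).

Step 2 — sample covariance matrix, S[i,j] = (1/(n-1)) · Σ_k (x_{k,i} - mean_i) · (x_{k,j} - mean_j), divisor n-1 = 3:
  S[U,U] = ((1.5)·(1.5) + (3.5)·(3.5) + (-2.5)·(-2.5) + (-2.5)·(-2.5)) / 3 = 27/3 = 9
  S[U,V] = ((1.5)·(-3.5) + (3.5)·(2.5) + (-2.5)·(-2.5) + (-2.5)·(3.5)) / 3 = 1/3 = 0.3333
  S[V,V] = ((-3.5)·(-3.5) + (2.5)·(2.5) + (-2.5)·(-2.5) + (3.5)·(3.5)) / 3 = 37/3 = 12.3333
  S = [[9, 0.3333],
 [0.3333, 12.3333]].

Step 3 — invert S. det(S) = 9·12.3333 - (0.3333)² = 110.8889.
  S^{-1} = (1/det) · [[d, -b], [-b, a]] = [[0.1112, -0.003],
 [-0.003, 0.0812]].

Step 4 — quadratic form (x̄ - mu_0)^T · S^{-1} · (x̄ - mu_0):
  S^{-1} · (x̄ - mu_0) = (-0.496, -0.1082),
  (x̄ - mu_0)^T · [...] = (-4.5)·(-0.496) + (-1.5)·(-0.1082) = 2.3943.

Step 5 — scale by n: T² = 4 · 2.3943 = 9.5772.

T² ≈ 9.5772


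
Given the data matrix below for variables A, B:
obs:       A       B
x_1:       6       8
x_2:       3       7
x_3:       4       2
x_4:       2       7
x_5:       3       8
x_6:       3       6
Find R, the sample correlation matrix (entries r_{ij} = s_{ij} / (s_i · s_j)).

Step 1 — column means:
  mean(A) = (6 + 3 + 4 + 2 + 3 + 3) / 6 = 21/6 = 3.5
  mean(B) = (8 + 7 + 2 + 7 + 8 + 6) / 6 = 38/6 = 6.3333

Step 2 — sample variances and covariances s[i,j] = (1/(n-1)) · Σ_k (x_{k,i} - mean_i) · (x_{k,j} - mean_j), with n-1 = 5:
  s[A,A] = ((2.5)·(2.5) + (-0.5)·(-0.5) + (0.5)·(0.5) + (-1.5)·(-1.5) + (-0.5)·(-0.5) + (-0.5)·(-0.5)) / 5 = 9.5/5 = 1.9
  s[A,B] = ((2.5)·(1.6667) + (-0.5)·(0.6667) + (0.5)·(-4.3333) + (-1.5)·(0.6667) + (-0.5)·(1.6667) + (-0.5)·(-0.3333)) / 5 = 0/5 = 0
  s[B,B] = ((1.6667)·(1.6667) + (0.6667)·(0.6667) + (-4.3333)·(-4.3333) + (0.6667)·(0.6667) + (1.6667)·(1.6667) + (-0.3333)·(-0.3333)) / 5 = 25.3333/5 = 5.0667
  Sample standard deviations s_i = √(s[i,i]):
  s(A) = √(1.9) = 1.3784
  s(B) = √(5.0667) = 2.2509

Step 3 — r_{ij} = s_{ij} / (s_i · s_j):
  r[A,A] = 1 (diagonal).
  r[A,B] = 0 / (1.3784 · 2.2509) = 0 / 3.1027 = 0
  r[B,B] = 1 (diagonal).

R is symmetric with unit diagonal. Assembling:

R = [[1, 0],
 [0, 1]]


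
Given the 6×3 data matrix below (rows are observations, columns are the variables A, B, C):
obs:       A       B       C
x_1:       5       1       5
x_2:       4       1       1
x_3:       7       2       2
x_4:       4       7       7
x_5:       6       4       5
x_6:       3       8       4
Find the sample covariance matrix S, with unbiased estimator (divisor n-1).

Step 1 — column means:
  mean(A) = (5 + 4 + 7 + 4 + 6 + 3) / 6 = 29/6 = 4.8333
  mean(B) = (1 + 1 + 2 + 7 + 4 + 8) / 6 = 23/6 = 3.8333
  mean(C) = (5 + 1 + 2 + 7 + 5 + 4) / 6 = 24/6 = 4

Step 2 — sample covariance S[i,j] = (1/(n-1)) · Σ_k (x_{k,i} - mean_i) · (x_{k,j} - mean_j), with n-1 = 5.
  S[A,A] = ((0.1667)·(0.1667) + (-0.8333)·(-0.8333) + (2.1667)·(2.1667) + (-0.8333)·(-0.8333) + (1.1667)·(1.1667) + (-1.8333)·(-1.8333)) / 5 = 10.8333/5 = 2.1667
  S[A,B] = ((0.1667)·(-2.8333) + (-0.8333)·(-2.8333) + (2.1667)·(-1.8333) + (-0.8333)·(3.1667) + (1.1667)·(0.1667) + (-1.8333)·(4.1667)) / 5 = -12.1667/5 = -2.4333
  S[A,C] = ((0.1667)·(1) + (-0.8333)·(-3) + (2.1667)·(-2) + (-0.8333)·(3) + (1.1667)·(1) + (-1.8333)·(0)) / 5 = -3/5 = -0.6
  S[B,B] = ((-2.8333)·(-2.8333) + (-2.8333)·(-2.8333) + (-1.8333)·(-1.8333) + (3.1667)·(3.1667) + (0.1667)·(0.1667) + (4.1667)·(4.1667)) / 5 = 46.8333/5 = 9.3667
  S[B,C] = ((-2.8333)·(1) + (-2.8333)·(-3) + (-1.8333)·(-2) + (3.1667)·(3) + (0.1667)·(1) + (4.1667)·(0)) / 5 = 19/5 = 3.8
  S[C,C] = ((1)·(1) + (-3)·(-3) + (-2)·(-2) + (3)·(3) + (1)·(1) + (0)·(0)) / 5 = 24/5 = 4.8

S is symmetric (S[j,i] = S[i,j]). Assembling:

S = [[2.1667, -2.4333, -0.6],
 [-2.4333, 9.3667, 3.8],
 [-0.6, 3.8, 4.8]]


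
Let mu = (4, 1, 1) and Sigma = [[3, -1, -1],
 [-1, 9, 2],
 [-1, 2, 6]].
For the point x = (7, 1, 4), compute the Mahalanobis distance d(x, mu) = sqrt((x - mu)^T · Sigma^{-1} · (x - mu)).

Step 1 — centre the observation: (x - mu) = (3, 0, 3).

Step 2 — invert Sigma (cofactor / det for 3×3, or solve directly):
  Sigma^{-1} = [[0.3597, 0.0288, 0.0504],
 [0.0288, 0.1223, -0.036],
 [0.0504, -0.036, 0.1871]].

Step 3 — form the quadratic (x - mu)^T · Sigma^{-1} · (x - mu):
  Sigma^{-1} · (x - mu) = (1.2302, -0.0216, 0.7122).
  (x - mu)^T · [Sigma^{-1} · (x - mu)] = (3)·(1.2302) + (0)·(-0.0216) + (3)·(0.7122) = 5.8273.

Step 4 — take square root: d = √(5.8273) ≈ 2.414.

d(x, mu) = √(5.8273) ≈ 2.414


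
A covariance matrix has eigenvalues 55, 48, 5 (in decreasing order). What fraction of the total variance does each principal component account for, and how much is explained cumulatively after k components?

Step 1 — total variance = trace(Sigma) = Σ λ_i = 55 + 48 + 5 = 108.

Step 2 — fraction explained by component i = λ_i / Σ λ:
  PC1: 55/108 = 0.5093
  PC2: 48/108 = 0.4444
  PC3: 5/108 = 0.0463

Step 3 — cumulative fraction after k components = (λ_1 + ... + λ_k) / Σ λ:
  k = 1: 55/108 = 0.5093
  k = 2: (55 + 48)/108 = 103/108 = 0.9537
  k = 3: (55 + 48 + 5)/108 = 108/108 = 1

Summary (fraction, with percent):

explained: PC1 0.5093 (50.93%), PC2 0.4444 (44.44%), PC3 0.0463 (4.63%);  cumulative: 0.5093, 0.9537, 1


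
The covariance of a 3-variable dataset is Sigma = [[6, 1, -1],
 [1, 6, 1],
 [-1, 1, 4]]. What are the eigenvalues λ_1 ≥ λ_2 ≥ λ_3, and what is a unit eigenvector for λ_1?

Step 1 — characteristic polynomial p(λ) = det(λI - Sigma) = λ³ - tr·λ² + c_1·λ - det, where tr = trace, c_1 = sum of the principal 2×2 minors, det = det(Sigma):
  tr = 6 + 6 + 4 = 16,
  c_1 = (6·6 - (1)²) + (6·4 - (-1)²) + (6·4 - (1)²) = 35 + 23 + 23 = 81,
  det = 6·(6·4 - (1)²) - (1)·((1)·4 - (1)·(-1)) + (-1)·((1)·(1) - 6·(-1)) = 6·(23) - (1)·(5) + (-1)·(7) = 126.
  So p(λ) = λ³ - 16λ² + 81λ - 126.
Step 2 — look for an integer root (rational root theorem: any rational root is an integer divisor of 126). Testing λ = 3:
  p(3) = 27 - 144 + 243 - 126 = 0  ✓
  Dividing out (λ - 3): p(λ) = (λ - 3)(λ² - 13λ + 42).
Step 3 — remaining eigenvalues from the quadratic λ² - 13λ + 42 = 0:
  Δ = 13² - 4·42 = 169 - 168 = 1,  λ = (13 ± √1)/2 = (13 ± 1)/2 = 7 or 6.
  Sorted: λ_1 = 7,  λ_2 = 6,  λ_3 = 3  (check: sum = 16 = tr ✓).

Step 4 — unit eigenvector for λ_1 = 7: v spans the null space of (Sigma - λ_1 I), whose rows are
  r_1 = (-1, 1, -1),  r_2 = (1, -1, 1),  r_3 = (-1, 1, -3).
  v is orthogonal to every row, so take v ∝ r_1 × r_3 = ((1)·(-3) - (-1)·(1), (-1)·(-1) - (-1)·(-3), (-1)·(1) - (1)·(-1)) = (-2, -2, 0).
  Rescale (divide by 2; multiply by -1 so the first nonzero entry is positive): u = (1, 1, 0).
  ||u|| = √((1)² + (1)² + (0)²) = √(2) ≈ 1.4142,  v_1 = u/||u|| ≈ (0.7071, 0.7071, 0) (||v_1|| = 1).

λ_1 = 7,  λ_2 = 6,  λ_3 = 3;  v_1 ≈ (0.7071, 0.7071, 0)


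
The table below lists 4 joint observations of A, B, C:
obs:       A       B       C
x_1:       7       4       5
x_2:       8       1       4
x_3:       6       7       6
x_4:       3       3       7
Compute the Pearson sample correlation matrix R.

Step 1 — column means:
  mean(A) = (7 + 8 + 6 + 3) / 4 = 24/4 = 6
  mean(B) = (4 + 1 + 7 + 3) / 4 = 15/4 = 3.75
  mean(C) = (5 + 4 + 6 + 7) / 4 = 22/4 = 5.5

Step 2 — sample variances and covariances s[i,j] = (1/(n-1)) · Σ_k (x_{k,i} - mean_i) · (x_{k,j} - mean_j), with n-1 = 3:
  s[A,A] = ((1)·(1) + (2)·(2) + (0)·(0) + (-3)·(-3)) / 3 = 14/3 = 4.6667
  s[A,B] = ((1)·(0.25) + (2)·(-2.75) + (0)·(3.25) + (-3)·(-0.75)) / 3 = -3/3 = -1
  s[A,C] = ((1)·(-0.5) + (2)·(-1.5) + (0)·(0.5) + (-3)·(1.5)) / 3 = -8/3 = -2.6667
  s[B,B] = ((0.25)·(0.25) + (-2.75)·(-2.75) + (3.25)·(3.25) + (-0.75)·(-0.75)) / 3 = 18.75/3 = 6.25
  s[B,C] = ((0.25)·(-0.5) + (-2.75)·(-1.5) + (3.25)·(0.5) + (-0.75)·(1.5)) / 3 = 4.5/3 = 1.5
  s[C,C] = ((-0.5)·(-0.5) + (-1.5)·(-1.5) + (0.5)·(0.5) + (1.5)·(1.5)) / 3 = 5/3 = 1.6667
  Sample standard deviations s_i = √(s[i,i]):
  s(A) = √(4.6667) = 2.1602
  s(B) = √(6.25) = 2.5
  s(C) = √(1.6667) = 1.291

Step 3 — r_{ij} = s_{ij} / (s_i · s_j):
  r[A,A] = 1 (diagonal).
  r[A,B] = -1 / (2.1602 · 2.5) = -1 / 5.4006 = -0.1852
  r[A,C] = -2.6667 / (2.1602 · 1.291) = -2.6667 / 2.7889 = -0.9562
  r[B,B] = 1 (diagonal).
  r[B,C] = 1.5 / (2.5 · 1.291) = 1.5 / 3.2275 = 0.4648
  r[C,C] = 1 (diagonal).

R is symmetric with unit diagonal. Assembling:

R = [[1, -0.1852, -0.9562],
 [-0.1852, 1, 0.4648],
 [-0.9562, 0.4648, 1]]


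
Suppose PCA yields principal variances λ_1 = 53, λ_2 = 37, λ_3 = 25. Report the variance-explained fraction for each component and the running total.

Step 1 — total variance = trace(Sigma) = Σ λ_i = 53 + 37 + 25 = 115.

Step 2 — fraction explained by component i = λ_i / Σ λ:
  PC1: 53/115 = 0.4609
  PC2: 37/115 = 0.3217
  PC3: 25/115 = 0.2174

Step 3 — cumulative fraction after k components = (λ_1 + ... + λ_k) / Σ λ:
  k = 1: 53/115 = 0.4609
  k = 2: (53 + 37)/115 = 90/115 = 0.7826
  k = 3: (53 + 37 + 25)/115 = 115/115 = 1

Summary (fraction, with percent):

explained: PC1 0.4609 (46.09%), PC2 0.3217 (32.17%), PC3 0.2174 (21.74%);  cumulative: 0.4609, 0.7826, 1


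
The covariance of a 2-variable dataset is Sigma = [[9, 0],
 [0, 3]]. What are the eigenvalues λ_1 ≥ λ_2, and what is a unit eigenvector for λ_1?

Step 1 — characteristic polynomial of 2×2 Sigma:
  det(Sigma - λI) = λ² - trace · λ + det = 0.
  trace = 9 + 3 = 12, det = 9·3 - (0)² = 27.
Step 2 — discriminant:
  Δ = trace² - 4·det = 144 - 108 = 36.
Step 3 — eigenvalues:
  λ = (trace ± √Δ)/2 = (12 ± 6)/2,
  λ_1 = 9,  λ_2 = 3.

Step 4 — unit eigenvector for λ_1: Sigma is diagonal, so its eigenvectors are the coordinate axes. λ_1 = 9 is the diagonal entry on the first coordinate axis, hence
  v_1 = (1, 0) (||v_1|| = 1).

λ_1 = 9,  λ_2 = 3;  v_1 ≈ (1, 0)


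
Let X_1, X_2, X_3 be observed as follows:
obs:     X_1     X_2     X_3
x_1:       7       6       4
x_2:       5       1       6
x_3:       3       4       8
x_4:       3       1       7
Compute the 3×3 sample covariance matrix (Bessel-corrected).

Step 1 — column means:
  mean(X_1) = (7 + 5 + 3 + 3) / 4 = 18/4 = 4.5
  mean(X_2) = (6 + 1 + 4 + 1) / 4 = 12/4 = 3
  mean(X_3) = (4 + 6 + 8 + 7) / 4 = 25/4 = 6.25

Step 2 — sample covariance S[i,j] = (1/(n-1)) · Σ_k (x_{k,i} - mean_i) · (x_{k,j} - mean_j), with n-1 = 3.
  S[X_1,X_1] = ((2.5)·(2.5) + (0.5)·(0.5) + (-1.5)·(-1.5) + (-1.5)·(-1.5)) / 3 = 11/3 = 3.6667
  S[X_1,X_2] = ((2.5)·(3) + (0.5)·(-2) + (-1.5)·(1) + (-1.5)·(-2)) / 3 = 8/3 = 2.6667
  S[X_1,X_3] = ((2.5)·(-2.25) + (0.5)·(-0.25) + (-1.5)·(1.75) + (-1.5)·(0.75)) / 3 = -9.5/3 = -3.1667
  S[X_2,X_2] = ((3)·(3) + (-2)·(-2) + (1)·(1) + (-2)·(-2)) / 3 = 18/3 = 6
  S[X_2,X_3] = ((3)·(-2.25) + (-2)·(-0.25) + (1)·(1.75) + (-2)·(0.75)) / 3 = -6/3 = -2
  S[X_3,X_3] = ((-2.25)·(-2.25) + (-0.25)·(-0.25) + (1.75)·(1.75) + (0.75)·(0.75)) / 3 = 8.75/3 = 2.9167

S is symmetric (S[j,i] = S[i,j]). Assembling:

S = [[3.6667, 2.6667, -3.1667],
 [2.6667, 6, -2],
 [-3.1667, -2, 2.9167]]


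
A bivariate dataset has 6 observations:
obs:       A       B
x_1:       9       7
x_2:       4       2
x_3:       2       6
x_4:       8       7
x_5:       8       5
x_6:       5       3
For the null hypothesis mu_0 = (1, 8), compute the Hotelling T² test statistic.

Step 1 — sample mean vector:
  mean(A) = (9 + 4 + 2 + 8 + 8 + 5) / 6 = 36/6 = 6
  mean(B) = (7 + 2 + 6 + 7 + 5 + 3) / 6 = 30/6 = 5
  x̄ = (6, 5),  deviation x̄ - mu_0 = (6, 5) - (1, 8) = (5, -3).

Step 2 — sample covariance matrix, S[i,j] = (1/(n-1)) · Σ_k (x_{k,i} - mean_i) · (x_{k,j} - mean_j), divisor n-1 = 5:
  S[A,A] = ((3)·(3) + (-2)·(-2) + (-4)·(-4) + (2)·(2) + (2)·(2) + (-1)·(-1)) / 5 = 38/5 = 7.6
  S[A,B] = ((3)·(2) + (-2)·(-3) + (-4)·(1) + (2)·(2) + (2)·(0) + (-1)·(-2)) / 5 = 14/5 = 2.8
  S[B,B] = ((2)·(2) + (-3)·(-3) + (1)·(1) + (2)·(2) + (0)·(0) + (-2)·(-2)) / 5 = 22/5 = 4.4
  S = [[7.6, 2.8],
 [2.8, 4.4]].

Step 3 — invert S. det(S) = 7.6·4.4 - (2.8)² = 25.6.
  S^{-1} = (1/det) · [[d, -b], [-b, a]] = [[0.1719, -0.1094],
 [-0.1094, 0.2969]].

Step 4 — quadratic form (x̄ - mu_0)^T · S^{-1} · (x̄ - mu_0):
  S^{-1} · (x̄ - mu_0) = (1.1875, -1.4375),
  (x̄ - mu_0)^T · [...] = (5)·(1.1875) + (-3)·(-1.4375) = 10.25.

Step 5 — scale by n: T² = 6 · 10.25 = 61.5.

T² ≈ 61.5


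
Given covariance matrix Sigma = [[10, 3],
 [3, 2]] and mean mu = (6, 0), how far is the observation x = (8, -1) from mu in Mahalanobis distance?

Step 1 — centre the observation: (x - mu) = (2, -1).

Step 2 — invert Sigma. det(Sigma) = 10·2 - (3)² = 11.
  Sigma^{-1} = (1/det) · [[d, -b], [-b, a]] = [[0.1818, -0.2727],
 [-0.2727, 0.9091]].

Step 3 — form the quadratic (x - mu)^T · Sigma^{-1} · (x - mu):
  Sigma^{-1} · (x - mu) = (0.6364, -1.4545).
  (x - mu)^T · [Sigma^{-1} · (x - mu)] = (2)·(0.6364) + (-1)·(-1.4545) = 2.7273.

Step 4 — take square root: d = √(2.7273) ≈ 1.6514.

d(x, mu) = √(2.7273) ≈ 1.6514


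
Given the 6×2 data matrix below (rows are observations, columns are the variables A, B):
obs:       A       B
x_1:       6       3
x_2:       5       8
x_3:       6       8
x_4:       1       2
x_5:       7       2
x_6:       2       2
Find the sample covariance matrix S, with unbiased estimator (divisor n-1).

Step 1 — column means:
  mean(A) = (6 + 5 + 6 + 1 + 7 + 2) / 6 = 27/6 = 4.5
  mean(B) = (3 + 8 + 8 + 2 + 2 + 2) / 6 = 25/6 = 4.1667

Step 2 — sample covariance S[i,j] = (1/(n-1)) · Σ_k (x_{k,i} - mean_i) · (x_{k,j} - mean_j), with n-1 = 5.
  S[A,A] = ((1.5)·(1.5) + (0.5)·(0.5) + (1.5)·(1.5) + (-3.5)·(-3.5) + (2.5)·(2.5) + (-2.5)·(-2.5)) / 5 = 29.5/5 = 5.9
  S[A,B] = ((1.5)·(-1.1667) + (0.5)·(3.8333) + (1.5)·(3.8333) + (-3.5)·(-2.1667) + (2.5)·(-2.1667) + (-2.5)·(-2.1667)) / 5 = 13.5/5 = 2.7
  S[B,B] = ((-1.1667)·(-1.1667) + (3.8333)·(3.8333) + (3.8333)·(3.8333) + (-2.1667)·(-2.1667) + (-2.1667)·(-2.1667) + (-2.1667)·(-2.1667)) / 5 = 44.8333/5 = 8.9667

S is symmetric (S[j,i] = S[i,j]). Assembling:

S = [[5.9, 2.7],
 [2.7, 8.9667]]


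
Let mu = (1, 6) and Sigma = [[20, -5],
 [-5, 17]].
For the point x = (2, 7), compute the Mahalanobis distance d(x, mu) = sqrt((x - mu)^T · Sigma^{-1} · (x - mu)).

Step 1 — centre the observation: (x - mu) = (1, 1).

Step 2 — invert Sigma. det(Sigma) = 20·17 - (-5)² = 315.
  Sigma^{-1} = (1/det) · [[d, -b], [-b, a]] = [[0.054, 0.0159],
 [0.0159, 0.0635]].

Step 3 — form the quadratic (x - mu)^T · Sigma^{-1} · (x - mu):
  Sigma^{-1} · (x - mu) = (0.0698, 0.0794).
  (x - mu)^T · [Sigma^{-1} · (x - mu)] = (1)·(0.0698) + (1)·(0.0794) = 0.1492.

Step 4 — take square root: d = √(0.1492) ≈ 0.3863.

d(x, mu) = √(0.1492) ≈ 0.3863


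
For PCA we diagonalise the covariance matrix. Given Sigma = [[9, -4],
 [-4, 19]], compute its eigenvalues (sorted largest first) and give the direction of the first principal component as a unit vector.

Step 1 — characteristic polynomial of 2×2 Sigma:
  det(Sigma - λI) = λ² - trace · λ + det = 0.
  trace = 9 + 19 = 28, det = 9·19 - (-4)² = 155.
Step 2 — discriminant:
  Δ = trace² - 4·det = 784 - 620 = 164.
Step 3 — eigenvalues:
  λ = (trace ± √Δ)/2 = (28 ± 12.8062)/2,
  λ_1 = 20.4031,  λ_2 = 7.5969.

Step 4 — unit eigenvector for λ_1: solve (Sigma - λ_1 I)v = 0. First row:
  (9 - 20.4031)·v_x + (-4)·v_y = 0, i.e. (-11.4031)·v_x + (-4)·v_y = 0,
  so v ∝ (b, λ_1 - a) = (-4, 11.4031); multiply by -1 so the first entry is positive: u = (4, -11.4031).
  ||u|| = √((4)² + (-11.4031)²) = √(146.0312) ≈ 12.0843,
  v_1 = u/||u|| ≈ (0.331, -0.9436) (||v_1|| = 1).

λ_1 = 20.4031,  λ_2 = 7.5969;  v_1 ≈ (0.331, -0.9436)


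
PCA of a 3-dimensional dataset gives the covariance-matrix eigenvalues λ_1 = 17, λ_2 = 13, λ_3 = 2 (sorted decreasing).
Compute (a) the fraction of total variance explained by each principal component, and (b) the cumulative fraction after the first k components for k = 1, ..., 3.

Step 1 — total variance = trace(Sigma) = Σ λ_i = 17 + 13 + 2 = 32.

Step 2 — fraction explained by component i = λ_i / Σ λ:
  PC1: 17/32 = 0.5312
  PC2: 13/32 = 0.4062
  PC3: 2/32 = 0.0625

Step 3 — cumulative fraction after k components = (λ_1 + ... + λ_k) / Σ λ:
  k = 1: 17/32 = 0.5312
  k = 2: (17 + 13)/32 = 30/32 = 0.9375
  k = 3: (17 + 13 + 2)/32 = 32/32 = 1

Summary (fraction, with percent):

explained: PC1 0.5312 (53.12%), PC2 0.4062 (40.62%), PC3 0.0625 (6.25%);  cumulative: 0.5312, 0.9375, 1


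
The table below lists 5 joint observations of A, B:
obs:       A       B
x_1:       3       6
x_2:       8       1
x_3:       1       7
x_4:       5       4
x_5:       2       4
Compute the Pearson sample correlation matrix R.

Step 1 — column means:
  mean(A) = (3 + 8 + 1 + 5 + 2) / 5 = 19/5 = 3.8
  mean(B) = (6 + 1 + 7 + 4 + 4) / 5 = 22/5 = 4.4

Step 2 — sample variances and covariances s[i,j] = (1/(n-1)) · Σ_k (x_{k,i} - mean_i) · (x_{k,j} - mean_j), with n-1 = 4:
  s[A,A] = ((-0.8)·(-0.8) + (4.2)·(4.2) + (-2.8)·(-2.8) + (1.2)·(1.2) + (-1.8)·(-1.8)) / 4 = 30.8/4 = 7.7
  s[A,B] = ((-0.8)·(1.6) + (4.2)·(-3.4) + (-2.8)·(2.6) + (1.2)·(-0.4) + (-1.8)·(-0.4)) / 4 = -22.6/4 = -5.65
  s[B,B] = ((1.6)·(1.6) + (-3.4)·(-3.4) + (2.6)·(2.6) + (-0.4)·(-0.4) + (-0.4)·(-0.4)) / 4 = 21.2/4 = 5.3
  Sample standard deviations s_i = √(s[i,i]):
  s(A) = √(7.7) = 2.7749
  s(B) = √(5.3) = 2.3022

Step 3 — r_{ij} = s_{ij} / (s_i · s_j):
  r[A,A] = 1 (diagonal).
  r[A,B] = -5.65 / (2.7749 · 2.3022) = -5.65 / 6.3883 = -0.8844
  r[B,B] = 1 (diagonal).

R is symmetric with unit diagonal. Assembling:

R = [[1, -0.8844],
 [-0.8844, 1]]


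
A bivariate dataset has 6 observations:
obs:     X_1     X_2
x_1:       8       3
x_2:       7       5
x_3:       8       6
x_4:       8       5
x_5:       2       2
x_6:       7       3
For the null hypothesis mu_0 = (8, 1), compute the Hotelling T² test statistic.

Step 1 — sample mean vector:
  mean(X_1) = (8 + 7 + 8 + 8 + 2 + 7) / 6 = 40/6 = 6.6667
  mean(X_2) = (3 + 5 + 6 + 5 + 2 + 3) / 6 = 24/6 = 4
  x̄ = (6.6667, 4),  deviation x̄ - mu_0 = (6.6667, 4) - (8, 1) = (-1.3333, 3).

Step 2 — sample covariance matrix, S[i,j] = (1/(n-1)) · Σ_k (x_{k,i} - mean_i) · (x_{k,j} - mean_j), divisor n-1 = 5:
  S[X_1,X_1] = ((1.3333)·(1.3333) + (0.3333)·(0.3333) + (1.3333)·(1.3333) + (1.3333)·(1.3333) + (-4.6667)·(-4.6667) + (0.3333)·(0.3333)) / 5 = 27.3333/5 = 5.4667
  S[X_1,X_2] = ((1.3333)·(-1) + (0.3333)·(1) + (1.3333)·(2) + (1.3333)·(1) + (-4.6667)·(-2) + (0.3333)·(-1)) / 5 = 12/5 = 2.4
  S[X_2,X_2] = ((-1)·(-1) + (1)·(1) + (2)·(2) + (1)·(1) + (-2)·(-2) + (-1)·(-1)) / 5 = 12/5 = 2.4
  S = [[5.4667, 2.4],
 [2.4, 2.4]].

Step 3 — invert S. det(S) = 5.4667·2.4 - (2.4)² = 7.36.
  S^{-1} = (1/det) · [[d, -b], [-b, a]] = [[0.3261, -0.3261],
 [-0.3261, 0.7428]].

Step 4 — quadratic form (x̄ - mu_0)^T · S^{-1} · (x̄ - mu_0):
  S^{-1} · (x̄ - mu_0) = (-1.413, 2.663),
  (x̄ - mu_0)^T · [...] = (-1.3333)·(-1.413) + (3)·(2.663) = 9.8732.

Step 5 — scale by n: T² = 6 · 9.8732 = 59.2391.

T² ≈ 59.2391


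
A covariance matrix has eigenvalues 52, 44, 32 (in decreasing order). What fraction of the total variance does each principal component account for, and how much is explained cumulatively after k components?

Step 1 — total variance = trace(Sigma) = Σ λ_i = 52 + 44 + 32 = 128.

Step 2 — fraction explained by component i = λ_i / Σ λ:
  PC1: 52/128 = 0.4062
  PC2: 44/128 = 0.3438
  PC3: 32/128 = 0.25

Step 3 — cumulative fraction after k components = (λ_1 + ... + λ_k) / Σ λ:
  k = 1: 52/128 = 0.4062
  k = 2: (52 + 44)/128 = 96/128 = 0.75
  k = 3: (52 + 44 + 32)/128 = 128/128 = 1

Summary (fraction, with percent):

explained: PC1 0.4062 (40.62%), PC2 0.3438 (34.38%), PC3 0.25 (25%);  cumulative: 0.4062, 0.75, 1


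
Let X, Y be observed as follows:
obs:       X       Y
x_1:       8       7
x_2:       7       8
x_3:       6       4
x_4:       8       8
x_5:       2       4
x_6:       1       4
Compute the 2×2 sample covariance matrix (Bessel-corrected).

Step 1 — column means:
  mean(X) = (8 + 7 + 6 + 8 + 2 + 1) / 6 = 32/6 = 5.3333
  mean(Y) = (7 + 8 + 4 + 8 + 4 + 4) / 6 = 35/6 = 5.8333

Step 2 — sample covariance S[i,j] = (1/(n-1)) · Σ_k (x_{k,i} - mean_i) · (x_{k,j} - mean_j), with n-1 = 5.
  S[X,X] = ((2.6667)·(2.6667) + (1.6667)·(1.6667) + (0.6667)·(0.6667) + (2.6667)·(2.6667) + (-3.3333)·(-3.3333) + (-4.3333)·(-4.3333)) / 5 = 47.3333/5 = 9.4667
  S[X,Y] = ((2.6667)·(1.1667) + (1.6667)·(2.1667) + (0.6667)·(-1.8333) + (2.6667)·(2.1667) + (-3.3333)·(-1.8333) + (-4.3333)·(-1.8333)) / 5 = 25.3333/5 = 5.0667
  S[Y,Y] = ((1.1667)·(1.1667) + (2.1667)·(2.1667) + (-1.8333)·(-1.8333) + (2.1667)·(2.1667) + (-1.8333)·(-1.8333) + (-1.8333)·(-1.8333)) / 5 = 20.8333/5 = 4.1667

S is symmetric (S[j,i] = S[i,j]). Assembling:

S = [[9.4667, 5.0667],
 [5.0667, 4.1667]]


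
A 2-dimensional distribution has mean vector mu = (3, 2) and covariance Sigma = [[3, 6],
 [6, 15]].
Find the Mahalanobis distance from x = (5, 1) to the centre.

Step 1 — centre the observation: (x - mu) = (2, -1).

Step 2 — invert Sigma. det(Sigma) = 3·15 - (6)² = 9.
  Sigma^{-1} = (1/det) · [[d, -b], [-b, a]] = [[1.6667, -0.6667],
 [-0.6667, 0.3333]].

Step 3 — form the quadratic (x - mu)^T · Sigma^{-1} · (x - mu):
  Sigma^{-1} · (x - mu) = (4, -1.6667).
  (x - mu)^T · [Sigma^{-1} · (x - mu)] = (2)·(4) + (-1)·(-1.6667) = 9.6667.

Step 4 — take square root: d = √(9.6667) ≈ 3.1091.

d(x, mu) = √(9.6667) ≈ 3.1091


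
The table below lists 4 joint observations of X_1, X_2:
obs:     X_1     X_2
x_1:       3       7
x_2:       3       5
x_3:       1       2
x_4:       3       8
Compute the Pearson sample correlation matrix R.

Step 1 — column means:
  mean(X_1) = (3 + 3 + 1 + 3) / 4 = 10/4 = 2.5
  mean(X_2) = (7 + 5 + 2 + 8) / 4 = 22/4 = 5.5

Step 2 — sample variances and covariances s[i,j] = (1/(n-1)) · Σ_k (x_{k,i} - mean_i) · (x_{k,j} - mean_j), with n-1 = 3:
  s[X_1,X_1] = ((0.5)·(0.5) + (0.5)·(0.5) + (-1.5)·(-1.5) + (0.5)·(0.5)) / 3 = 3/3 = 1
  s[X_1,X_2] = ((0.5)·(1.5) + (0.5)·(-0.5) + (-1.5)·(-3.5) + (0.5)·(2.5)) / 3 = 7/3 = 2.3333
  s[X_2,X_2] = ((1.5)·(1.5) + (-0.5)·(-0.5) + (-3.5)·(-3.5) + (2.5)·(2.5)) / 3 = 21/3 = 7
  Sample standard deviations s_i = √(s[i,i]):
  s(X_1) = √(1) = 1
  s(X_2) = √(7) = 2.6458

Step 3 — r_{ij} = s_{ij} / (s_i · s_j):
  r[X_1,X_1] = 1 (diagonal).
  r[X_1,X_2] = 2.3333 / (1 · 2.6458) = 2.3333 / 2.6458 = 0.8819
  r[X_2,X_2] = 1 (diagonal).

R is symmetric with unit diagonal. Assembling:

R = [[1, 0.8819],
 [0.8819, 1]]


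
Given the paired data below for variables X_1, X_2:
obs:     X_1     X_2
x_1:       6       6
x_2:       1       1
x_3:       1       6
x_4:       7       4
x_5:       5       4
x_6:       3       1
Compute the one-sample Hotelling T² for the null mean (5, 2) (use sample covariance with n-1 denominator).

Step 1 — sample mean vector:
  mean(X_1) = (6 + 1 + 1 + 7 + 5 + 3) / 6 = 23/6 = 3.8333
  mean(X_2) = (6 + 1 + 6 + 4 + 4 + 1) / 6 = 22/6 = 3.6667
  x̄ = (3.8333, 3.6667),  deviation x̄ - mu_0 = (3.8333, 3.6667) - (5, 2) = (-1.1667, 1.6667).

Step 2 — sample covariance matrix, S[i,j] = (1/(n-1)) · Σ_k (x_{k,i} - mean_i) · (x_{k,j} - mean_j), divisor n-1 = 5:
  S[X_1,X_1] = ((2.1667)·(2.1667) + (-2.8333)·(-2.8333) + (-2.8333)·(-2.8333) + (3.1667)·(3.1667) + (1.1667)·(1.1667) + (-0.8333)·(-0.8333)) / 5 = 32.8333/5 = 6.5667
  S[X_1,X_2] = ((2.1667)·(2.3333) + (-2.8333)·(-2.6667) + (-2.8333)·(2.3333) + (3.1667)·(0.3333) + (1.1667)·(0.3333) + (-0.8333)·(-2.6667)) / 5 = 9.6667/5 = 1.9333
  S[X_2,X_2] = ((2.3333)·(2.3333) + (-2.6667)·(-2.6667) + (2.3333)·(2.3333) + (0.3333)·(0.3333) + (0.3333)·(0.3333) + (-2.6667)·(-2.6667)) / 5 = 25.3333/5 = 5.0667
  S = [[6.5667, 1.9333],
 [1.9333, 5.0667]].

Step 3 — invert S. det(S) = 6.5667·5.0667 - (1.9333)² = 29.5333.
  S^{-1} = (1/det) · [[d, -b], [-b, a]] = [[0.1716, -0.0655],
 [-0.0655, 0.2223]].

Step 4 — quadratic form (x̄ - mu_0)^T · S^{-1} · (x̄ - mu_0):
  S^{-1} · (x̄ - mu_0) = (-0.3093, 0.447),
  (x̄ - mu_0)^T · [...] = (-1.1667)·(-0.3093) + (1.6667)·(0.447) = 1.1057.

Step 5 — scale by n: T² = 6 · 1.1057 = 6.6343.

T² ≈ 6.6343


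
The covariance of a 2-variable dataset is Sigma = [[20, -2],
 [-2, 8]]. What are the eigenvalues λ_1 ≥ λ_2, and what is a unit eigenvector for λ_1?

Step 1 — characteristic polynomial of 2×2 Sigma:
  det(Sigma - λI) = λ² - trace · λ + det = 0.
  trace = 20 + 8 = 28, det = 20·8 - (-2)² = 156.
Step 2 — discriminant:
  Δ = trace² - 4·det = 784 - 624 = 160.
Step 3 — eigenvalues:
  λ = (trace ± √Δ)/2 = (28 ± 12.6491)/2,
  λ_1 = 20.3246,  λ_2 = 7.6754.

Step 4 — unit eigenvector for λ_1: solve (Sigma - λ_1 I)v = 0. First row:
  (20 - 20.3246)·v_x + (-2)·v_y = 0, i.e. (-0.3246)·v_x + (-2)·v_y = 0,
  so v ∝ (b, λ_1 - a) = (-2, 0.3246); multiply by -1 so the first entry is positive: u = (2, -0.3246).
  ||u|| = √((2)² + (-0.3246)²) = √(4.1053) ≈ 2.0262,
  v_1 = u/||u|| ≈ (0.9871, -0.1602) (||v_1|| = 1).

λ_1 = 20.3246,  λ_2 = 7.6754;  v_1 ≈ (0.9871, -0.1602)


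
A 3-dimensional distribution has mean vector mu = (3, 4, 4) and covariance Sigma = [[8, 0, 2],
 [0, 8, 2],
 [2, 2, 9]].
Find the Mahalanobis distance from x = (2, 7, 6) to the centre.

Step 1 — centre the observation: (x - mu) = (-1, 3, 2).

Step 2 — invert Sigma (cofactor / det for 3×3, or solve directly):
  Sigma^{-1} = [[0.1328, 0.0078, -0.0312],
 [0.0078, 0.1328, -0.0312],
 [-0.0312, -0.0312, 0.125]].

Step 3 — form the quadratic (x - mu)^T · Sigma^{-1} · (x - mu):
  Sigma^{-1} · (x - mu) = (-0.1719, 0.3281, 0.1875).
  (x - mu)^T · [Sigma^{-1} · (x - mu)] = (-1)·(-0.1719) + (3)·(0.3281) + (2)·(0.1875) = 1.5312.

Step 4 — take square root: d = √(1.5312) ≈ 1.2374.

d(x, mu) = √(1.5312) ≈ 1.2374


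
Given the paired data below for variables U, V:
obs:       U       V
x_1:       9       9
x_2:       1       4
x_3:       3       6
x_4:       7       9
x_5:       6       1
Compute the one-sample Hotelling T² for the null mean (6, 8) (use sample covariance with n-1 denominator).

Step 1 — sample mean vector:
  mean(U) = (9 + 1 + 3 + 7 + 6) / 5 = 26/5 = 5.2
  mean(V) = (9 + 4 + 6 + 9 + 1) / 5 = 29/5 = 5.8
  x̄ = (5.2, 5.8),  deviation x̄ - mu_0 = (5.2, 5.8) - (6, 8) = (-0.8, -2.2).

Step 2 — sample covariance matrix, S[i,j] = (1/(n-1)) · Σ_k (x_{k,i} - mean_i) · (x_{k,j} - mean_j), divisor n-1 = 4:
  S[U,U] = ((3.8)·(3.8) + (-4.2)·(-4.2) + (-2.2)·(-2.2) + (1.8)·(1.8) + (0.8)·(0.8)) / 4 = 40.8/4 = 10.2
  S[U,V] = ((3.8)·(3.2) + (-4.2)·(-1.8) + (-2.2)·(0.2) + (1.8)·(3.2) + (0.8)·(-4.8)) / 4 = 21.2/4 = 5.3
  S[V,V] = ((3.2)·(3.2) + (-1.8)·(-1.8) + (0.2)·(0.2) + (3.2)·(3.2) + (-4.8)·(-4.8)) / 4 = 46.8/4 = 11.7
  S = [[10.2, 5.3],
 [5.3, 11.7]].

Step 3 — invert S. det(S) = 10.2·11.7 - (5.3)² = 91.25.
  S^{-1} = (1/det) · [[d, -b], [-b, a]] = [[0.1282, -0.0581],
 [-0.0581, 0.1118]].

Step 4 — quadratic form (x̄ - mu_0)^T · S^{-1} · (x̄ - mu_0):
  S^{-1} · (x̄ - mu_0) = (0.0252, -0.1995),
  (x̄ - mu_0)^T · [...] = (-0.8)·(0.0252) + (-2.2)·(-0.1995) = 0.4186.

Step 5 — scale by n: T² = 5 · 0.4186 = 2.0932.

T² ≈ 2.0932


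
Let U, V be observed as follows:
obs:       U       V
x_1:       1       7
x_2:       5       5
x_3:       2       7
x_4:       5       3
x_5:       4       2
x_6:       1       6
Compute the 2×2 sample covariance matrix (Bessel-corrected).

Step 1 — column means:
  mean(U) = (1 + 5 + 2 + 5 + 4 + 1) / 6 = 18/6 = 3
  mean(V) = (7 + 5 + 7 + 3 + 2 + 6) / 6 = 30/6 = 5

Step 2 — sample covariance S[i,j] = (1/(n-1)) · Σ_k (x_{k,i} - mean_i) · (x_{k,j} - mean_j), with n-1 = 5.
  S[U,U] = ((-2)·(-2) + (2)·(2) + (-1)·(-1) + (2)·(2) + (1)·(1) + (-2)·(-2)) / 5 = 18/5 = 3.6
  S[U,V] = ((-2)·(2) + (2)·(0) + (-1)·(2) + (2)·(-2) + (1)·(-3) + (-2)·(1)) / 5 = -15/5 = -3
  S[V,V] = ((2)·(2) + (0)·(0) + (2)·(2) + (-2)·(-2) + (-3)·(-3) + (1)·(1)) / 5 = 22/5 = 4.4

S is symmetric (S[j,i] = S[i,j]). Assembling:

S = [[3.6, -3],
 [-3, 4.4]]


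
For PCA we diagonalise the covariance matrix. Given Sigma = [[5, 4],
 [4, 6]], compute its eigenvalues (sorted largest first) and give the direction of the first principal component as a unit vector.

Step 1 — characteristic polynomial of 2×2 Sigma:
  det(Sigma - λI) = λ² - trace · λ + det = 0.
  trace = 5 + 6 = 11, det = 5·6 - (4)² = 14.
Step 2 — discriminant:
  Δ = trace² - 4·det = 121 - 56 = 65.
Step 3 — eigenvalues:
  λ = (trace ± √Δ)/2 = (11 ± 8.0623)/2,
  λ_1 = 9.5311,  λ_2 = 1.4689.

Step 4 — unit eigenvector for λ_1: solve (Sigma - λ_1 I)v = 0. First row:
  (5 - 9.5311)·v_x + (4)·v_y = 0, i.e. (-4.5311)·v_x + (4)·v_y = 0,
  so v ∝ (b, λ_1 - a) = (4, 4.5311) = u.
  ||u|| = √((4)² + (4.5311)²) = √(36.5311) ≈ 6.0441,
  v_1 = u/||u|| ≈ (0.6618, 0.7497) (||v_1|| = 1).

λ_1 = 9.5311,  λ_2 = 1.4689;  v_1 ≈ (0.6618, 0.7497)


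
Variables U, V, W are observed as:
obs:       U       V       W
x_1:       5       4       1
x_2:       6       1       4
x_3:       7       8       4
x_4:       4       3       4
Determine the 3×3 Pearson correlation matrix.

Step 1 — column means:
  mean(U) = (5 + 6 + 7 + 4) / 4 = 22/4 = 5.5
  mean(V) = (4 + 1 + 8 + 3) / 4 = 16/4 = 4
  mean(W) = (1 + 4 + 4 + 4) / 4 = 13/4 = 3.25

Step 2 — sample variances and covariances s[i,j] = (1/(n-1)) · Σ_k (x_{k,i} - mean_i) · (x_{k,j} - mean_j), with n-1 = 3:
  s[U,U] = ((-0.5)·(-0.5) + (0.5)·(0.5) + (1.5)·(1.5) + (-1.5)·(-1.5)) / 3 = 5/3 = 1.6667
  s[U,V] = ((-0.5)·(0) + (0.5)·(-3) + (1.5)·(4) + (-1.5)·(-1)) / 3 = 6/3 = 2
  s[U,W] = ((-0.5)·(-2.25) + (0.5)·(0.75) + (1.5)·(0.75) + (-1.5)·(0.75)) / 3 = 1.5/3 = 0.5
  s[V,V] = ((0)·(0) + (-3)·(-3) + (4)·(4) + (-1)·(-1)) / 3 = 26/3 = 8.6667
  s[V,W] = ((0)·(-2.25) + (-3)·(0.75) + (4)·(0.75) + (-1)·(0.75)) / 3 = 0/3 = 0
  s[W,W] = ((-2.25)·(-2.25) + (0.75)·(0.75) + (0.75)·(0.75) + (0.75)·(0.75)) / 3 = 6.75/3 = 2.25
  Sample standard deviations s_i = √(s[i,i]):
  s(U) = √(1.6667) = 1.291
  s(V) = √(8.6667) = 2.9439
  s(W) = √(2.25) = 1.5

Step 3 — r_{ij} = s_{ij} / (s_i · s_j):
  r[U,U] = 1 (diagonal).
  r[U,V] = 2 / (1.291 · 2.9439) = 2 / 3.8006 = 0.5262
  r[U,W] = 0.5 / (1.291 · 1.5) = 0.5 / 1.9365 = 0.2582
  r[V,V] = 1 (diagonal).
  r[V,W] = 0 / (2.9439 · 1.5) = 0 / 4.4159 = 0
  r[W,W] = 1 (diagonal).

R is symmetric with unit diagonal. Assembling:

R = [[1, 0.5262, 0.2582],
 [0.5262, 1, 0],
 [0.2582, 0, 1]]


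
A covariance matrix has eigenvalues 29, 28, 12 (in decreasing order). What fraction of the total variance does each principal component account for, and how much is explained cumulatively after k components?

Step 1 — total variance = trace(Sigma) = Σ λ_i = 29 + 28 + 12 = 69.

Step 2 — fraction explained by component i = λ_i / Σ λ:
  PC1: 29/69 = 0.4203
  PC2: 28/69 = 0.4058
  PC3: 12/69 = 0.1739

Step 3 — cumulative fraction after k components = (λ_1 + ... + λ_k) / Σ λ:
  k = 1: 29/69 = 0.4203
  k = 2: (29 + 28)/69 = 57/69 = 0.8261
  k = 3: (29 + 28 + 12)/69 = 69/69 = 1

Summary (fraction, with percent):

explained: PC1 0.4203 (42.03%), PC2 0.4058 (40.58%), PC3 0.1739 (17.39%);  cumulative: 0.4203, 0.8261, 1


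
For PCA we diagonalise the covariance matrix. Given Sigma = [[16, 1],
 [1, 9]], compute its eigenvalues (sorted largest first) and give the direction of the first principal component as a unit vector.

Step 1 — characteristic polynomial of 2×2 Sigma:
  det(Sigma - λI) = λ² - trace · λ + det = 0.
  trace = 16 + 9 = 25, det = 16·9 - (1)² = 143.
Step 2 — discriminant:
  Δ = trace² - 4·det = 625 - 572 = 53.
Step 3 — eigenvalues:
  λ = (trace ± √Δ)/2 = (25 ± 7.2801)/2,
  λ_1 = 16.1401,  λ_2 = 8.8599.

Step 4 — unit eigenvector for λ_1: solve (Sigma - λ_1 I)v = 0. First row:
  (16 - 16.1401)·v_x + (1)·v_y = 0, i.e. (-0.1401)·v_x + (1)·v_y = 0,
  so v ∝ (b, λ_1 - a) = (1, 0.1401) = u.
  ||u|| = √((1)² + (0.1401)²) = √(1.0196) ≈ 1.0098,
  v_1 = u/||u|| ≈ (0.9903, 0.1387) (||v_1|| = 1).

λ_1 = 16.1401,  λ_2 = 8.8599;  v_1 ≈ (0.9903, 0.1387)


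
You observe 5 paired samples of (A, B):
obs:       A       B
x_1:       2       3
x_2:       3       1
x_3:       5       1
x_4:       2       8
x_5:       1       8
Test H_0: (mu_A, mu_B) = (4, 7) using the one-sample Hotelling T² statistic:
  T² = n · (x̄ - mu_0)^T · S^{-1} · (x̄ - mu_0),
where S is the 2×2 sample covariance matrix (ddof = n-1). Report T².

Step 1 — sample mean vector:
  mean(A) = (2 + 3 + 5 + 2 + 1) / 5 = 13/5 = 2.6
  mean(B) = (3 + 1 + 1 + 8 + 8) / 5 = 21/5 = 4.2
  x̄ = (2.6, 4.2),  deviation x̄ - mu_0 = (2.6, 4.2) - (4, 7) = (-1.4, -2.8).

Step 2 — sample covariance matrix, S[i,j] = (1/(n-1)) · Σ_k (x_{k,i} - mean_i) · (x_{k,j} - mean_j), divisor n-1 = 4:
  S[A,A] = ((-0.6)·(-0.6) + (0.4)·(0.4) + (2.4)·(2.4) + (-0.6)·(-0.6) + (-1.6)·(-1.6)) / 4 = 9.2/4 = 2.3
  S[A,B] = ((-0.6)·(-1.2) + (0.4)·(-3.2) + (2.4)·(-3.2) + (-0.6)·(3.8) + (-1.6)·(3.8)) / 4 = -16.6/4 = -4.15
  S[B,B] = ((-1.2)·(-1.2) + (-3.2)·(-3.2) + (-3.2)·(-3.2) + (3.8)·(3.8) + (3.8)·(3.8)) / 4 = 50.8/4 = 12.7
  S = [[2.3, -4.15],
 [-4.15, 12.7]].

Step 3 — invert S. det(S) = 2.3·12.7 - (-4.15)² = 11.9875.
  S^{-1} = (1/det) · [[d, -b], [-b, a]] = [[1.0594, 0.3462],
 [0.3462, 0.1919]].

Step 4 — quadratic form (x̄ - mu_0)^T · S^{-1} · (x̄ - mu_0):
  S^{-1} · (x̄ - mu_0) = (-2.4526, -1.0219),
  (x̄ - mu_0)^T · [...] = (-1.4)·(-2.4526) + (-2.8)·(-1.0219) = 6.2949.

Step 5 — scale by n: T² = 5 · 6.2949 = 31.4745.

T² ≈ 31.4745


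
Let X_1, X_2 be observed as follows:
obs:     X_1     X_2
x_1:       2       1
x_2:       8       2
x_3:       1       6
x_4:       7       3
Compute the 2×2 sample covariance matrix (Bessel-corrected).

Step 1 — column means:
  mean(X_1) = (2 + 8 + 1 + 7) / 4 = 18/4 = 4.5
  mean(X_2) = (1 + 2 + 6 + 3) / 4 = 12/4 = 3

Step 2 — sample covariance S[i,j] = (1/(n-1)) · Σ_k (x_{k,i} - mean_i) · (x_{k,j} - mean_j), with n-1 = 3.
  S[X_1,X_1] = ((-2.5)·(-2.5) + (3.5)·(3.5) + (-3.5)·(-3.5) + (2.5)·(2.5)) / 3 = 37/3 = 12.3333
  S[X_1,X_2] = ((-2.5)·(-2) + (3.5)·(-1) + (-3.5)·(3) + (2.5)·(0)) / 3 = -9/3 = -3
  S[X_2,X_2] = ((-2)·(-2) + (-1)·(-1) + (3)·(3) + (0)·(0)) / 3 = 14/3 = 4.6667

S is symmetric (S[j,i] = S[i,j]). Assembling:

S = [[12.3333, -3],
 [-3, 4.6667]]


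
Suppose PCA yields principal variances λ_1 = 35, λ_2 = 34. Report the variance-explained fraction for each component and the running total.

Step 1 — total variance = trace(Sigma) = Σ λ_i = 35 + 34 = 69.

Step 2 — fraction explained by component i = λ_i / Σ λ:
  PC1: 35/69 = 0.5072
  PC2: 34/69 = 0.4928

Step 3 — cumulative fraction after k components = (λ_1 + ... + λ_k) / Σ λ:
  k = 1: 35/69 = 0.5072
  k = 2: (35 + 34)/69 = 69/69 = 1

Summary (fraction, with percent):

explained: PC1 0.5072 (50.72%), PC2 0.4928 (49.28%);  cumulative: 0.5072, 1


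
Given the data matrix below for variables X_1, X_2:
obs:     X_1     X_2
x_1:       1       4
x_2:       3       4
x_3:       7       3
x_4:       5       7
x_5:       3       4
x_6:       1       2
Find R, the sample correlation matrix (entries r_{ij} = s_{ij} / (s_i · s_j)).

Step 1 — column means:
  mean(X_1) = (1 + 3 + 7 + 5 + 3 + 1) / 6 = 20/6 = 3.3333
  mean(X_2) = (4 + 4 + 3 + 7 + 4 + 2) / 6 = 24/6 = 4

Step 2 — sample variances and covariances s[i,j] = (1/(n-1)) · Σ_k (x_{k,i} - mean_i) · (x_{k,j} - mean_j), with n-1 = 5:
  s[X_1,X_1] = ((-2.3333)·(-2.3333) + (-0.3333)·(-0.3333) + (3.6667)·(3.6667) + (1.6667)·(1.6667) + (-0.3333)·(-0.3333) + (-2.3333)·(-2.3333)) / 5 = 27.3333/5 = 5.4667
  s[X_1,X_2] = ((-2.3333)·(0) + (-0.3333)·(0) + (3.6667)·(-1) + (1.6667)·(3) + (-0.3333)·(0) + (-2.3333)·(-2)) / 5 = 6/5 = 1.2
  s[X_2,X_2] = ((0)·(0) + (0)·(0) + (-1)·(-1) + (3)·(3) + (0)·(0) + (-2)·(-2)) / 5 = 14/5 = 2.8
  Sample standard deviations s_i = √(s[i,i]):
  s(X_1) = √(5.4667) = 2.3381
  s(X_2) = √(2.8) = 1.6733

Step 3 — r_{ij} = s_{ij} / (s_i · s_j):
  r[X_1,X_1] = 1 (diagonal).
  r[X_1,X_2] = 1.2 / (2.3381 · 1.6733) = 1.2 / 3.9124 = 0.3067
  r[X_2,X_2] = 1 (diagonal).

R is symmetric with unit diagonal. Assembling:

R = [[1, 0.3067],
 [0.3067, 1]]


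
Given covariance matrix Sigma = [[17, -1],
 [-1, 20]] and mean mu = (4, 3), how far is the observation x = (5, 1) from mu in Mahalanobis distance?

Step 1 — centre the observation: (x - mu) = (1, -2).

Step 2 — invert Sigma. det(Sigma) = 17·20 - (-1)² = 339.
  Sigma^{-1} = (1/det) · [[d, -b], [-b, a]] = [[0.059, 0.0029],
 [0.0029, 0.0501]].

Step 3 — form the quadratic (x - mu)^T · Sigma^{-1} · (x - mu):
  Sigma^{-1} · (x - mu) = (0.0531, -0.0973).
  (x - mu)^T · [Sigma^{-1} · (x - mu)] = (1)·(0.0531) + (-2)·(-0.0973) = 0.2478.

Step 4 — take square root: d = √(0.2478) ≈ 0.4978.

d(x, mu) = √(0.2478) ≈ 0.4978


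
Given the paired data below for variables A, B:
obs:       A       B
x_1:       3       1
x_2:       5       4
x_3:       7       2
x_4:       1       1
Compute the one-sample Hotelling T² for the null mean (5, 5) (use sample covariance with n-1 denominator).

Step 1 — sample mean vector:
  mean(A) = (3 + 5 + 7 + 1) / 4 = 16/4 = 4
  mean(B) = (1 + 4 + 2 + 1) / 4 = 8/4 = 2
  x̄ = (4, 2),  deviation x̄ - mu_0 = (4, 2) - (5, 5) = (-1, -3).

Step 2 — sample covariance matrix, S[i,j] = (1/(n-1)) · Σ_k (x_{k,i} - mean_i) · (x_{k,j} - mean_j), divisor n-1 = 3:
  S[A,A] = ((-1)·(-1) + (1)·(1) + (3)·(3) + (-3)·(-3)) / 3 = 20/3 = 6.6667
  S[A,B] = ((-1)·(-1) + (1)·(2) + (3)·(0) + (-3)·(-1)) / 3 = 6/3 = 2
  S[B,B] = ((-1)·(-1) + (2)·(2) + (0)·(0) + (-1)·(-1)) / 3 = 6/3 = 2
  S = [[6.6667, 2],
 [2, 2]].

Step 3 — invert S. det(S) = 6.6667·2 - (2)² = 9.3333.
  S^{-1} = (1/det) · [[d, -b], [-b, a]] = [[0.2143, -0.2143],
 [-0.2143, 0.7143]].

Step 4 — quadratic form (x̄ - mu_0)^T · S^{-1} · (x̄ - mu_0):
  S^{-1} · (x̄ - mu_0) = (0.4286, -1.9286),
  (x̄ - mu_0)^T · [...] = (-1)·(0.4286) + (-3)·(-1.9286) = 5.3571.

Step 5 — scale by n: T² = 4 · 5.3571 = 21.4286.

T² ≈ 21.4286


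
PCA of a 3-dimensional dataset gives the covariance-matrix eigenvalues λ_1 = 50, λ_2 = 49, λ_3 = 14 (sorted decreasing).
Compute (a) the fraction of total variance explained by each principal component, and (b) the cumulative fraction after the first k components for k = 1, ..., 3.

Step 1 — total variance = trace(Sigma) = Σ λ_i = 50 + 49 + 14 = 113.

Step 2 — fraction explained by component i = λ_i / Σ λ:
  PC1: 50/113 = 0.4425
  PC2: 49/113 = 0.4336
  PC3: 14/113 = 0.1239

Step 3 — cumulative fraction after k components = (λ_1 + ... + λ_k) / Σ λ:
  k = 1: 50/113 = 0.4425
  k = 2: (50 + 49)/113 = 99/113 = 0.8761
  k = 3: (50 + 49 + 14)/113 = 113/113 = 1

Summary (fraction, with percent):

explained: PC1 0.4425 (44.25%), PC2 0.4336 (43.36%), PC3 0.1239 (12.39%);  cumulative: 0.4425, 0.8761, 1
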